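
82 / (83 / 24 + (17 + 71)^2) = 1968 / 185939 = 0.01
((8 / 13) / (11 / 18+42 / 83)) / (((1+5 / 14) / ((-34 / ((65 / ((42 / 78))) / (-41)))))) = 1632786624 / 348345335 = 4.69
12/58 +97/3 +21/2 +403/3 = 30863/174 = 177.37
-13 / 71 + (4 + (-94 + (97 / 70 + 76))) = -63603 / 4970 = -12.80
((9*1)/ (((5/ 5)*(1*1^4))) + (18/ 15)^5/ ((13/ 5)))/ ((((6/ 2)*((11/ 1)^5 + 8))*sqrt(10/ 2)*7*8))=26967*sqrt(5)/ 366409225000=0.00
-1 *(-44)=44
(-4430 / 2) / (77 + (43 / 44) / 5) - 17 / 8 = -4187111 / 135864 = -30.82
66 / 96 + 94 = 1515 / 16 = 94.69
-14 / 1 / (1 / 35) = -490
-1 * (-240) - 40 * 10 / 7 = 1280 / 7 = 182.86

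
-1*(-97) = 97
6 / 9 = 2 / 3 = 0.67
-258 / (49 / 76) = -400.16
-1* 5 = -5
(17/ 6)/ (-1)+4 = 1.17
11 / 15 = 0.73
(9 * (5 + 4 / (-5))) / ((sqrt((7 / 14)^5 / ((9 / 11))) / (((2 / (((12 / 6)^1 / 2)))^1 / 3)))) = 1512 * sqrt(22) / 55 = 128.94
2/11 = 0.18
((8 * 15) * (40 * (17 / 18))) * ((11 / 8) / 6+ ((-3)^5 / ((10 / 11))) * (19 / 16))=-12941335 / 9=-1437926.11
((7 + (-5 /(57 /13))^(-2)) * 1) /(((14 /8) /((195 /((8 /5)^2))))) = 61545 /182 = 338.16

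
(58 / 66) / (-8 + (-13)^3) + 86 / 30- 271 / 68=-1.12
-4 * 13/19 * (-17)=884/19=46.53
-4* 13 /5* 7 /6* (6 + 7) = -2366 /15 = -157.73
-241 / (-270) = 241 / 270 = 0.89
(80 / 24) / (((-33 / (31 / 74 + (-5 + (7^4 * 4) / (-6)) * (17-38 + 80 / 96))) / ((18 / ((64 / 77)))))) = -188702395 / 2664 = -70834.23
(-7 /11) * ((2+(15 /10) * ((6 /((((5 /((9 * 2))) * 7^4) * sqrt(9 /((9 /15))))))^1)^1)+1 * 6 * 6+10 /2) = -301 /11 - 54 * sqrt(15) /94325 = -27.37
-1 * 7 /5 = -1.40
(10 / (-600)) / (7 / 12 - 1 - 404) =1 / 24265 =0.00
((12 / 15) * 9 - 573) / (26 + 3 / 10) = -5658 / 263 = -21.51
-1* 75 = -75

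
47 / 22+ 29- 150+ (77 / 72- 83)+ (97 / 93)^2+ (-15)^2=19251323 / 761112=25.29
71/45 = 1.58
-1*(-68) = 68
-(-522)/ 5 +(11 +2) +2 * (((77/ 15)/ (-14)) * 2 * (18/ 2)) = 521/ 5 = 104.20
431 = 431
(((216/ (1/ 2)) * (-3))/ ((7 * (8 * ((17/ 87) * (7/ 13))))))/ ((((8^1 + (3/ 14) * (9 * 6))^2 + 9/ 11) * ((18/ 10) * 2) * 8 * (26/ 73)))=-628749/ 11255360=-0.06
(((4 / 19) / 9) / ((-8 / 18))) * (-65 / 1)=65 / 19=3.42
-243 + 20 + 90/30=-220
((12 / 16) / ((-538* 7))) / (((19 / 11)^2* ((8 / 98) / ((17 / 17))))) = -2541 / 3107488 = -0.00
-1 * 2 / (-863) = 0.00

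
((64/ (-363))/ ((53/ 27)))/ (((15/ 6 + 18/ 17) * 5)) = -0.01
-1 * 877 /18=-877 /18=-48.72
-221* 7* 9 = -13923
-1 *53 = -53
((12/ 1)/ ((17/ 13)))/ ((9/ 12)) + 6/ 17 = 214/ 17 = 12.59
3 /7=0.43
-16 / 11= -1.45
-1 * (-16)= 16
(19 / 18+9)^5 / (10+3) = 194264244901 / 24564384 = 7908.37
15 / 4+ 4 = 31 / 4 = 7.75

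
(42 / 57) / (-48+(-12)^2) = 0.01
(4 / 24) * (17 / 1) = 2.83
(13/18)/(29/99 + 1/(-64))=4576/1757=2.60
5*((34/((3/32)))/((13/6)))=10880/13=836.92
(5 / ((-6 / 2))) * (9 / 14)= -15 / 14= -1.07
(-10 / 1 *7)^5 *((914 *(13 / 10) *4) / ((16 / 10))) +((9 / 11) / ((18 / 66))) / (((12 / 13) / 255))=-19970077396685 / 4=-4992519349171.25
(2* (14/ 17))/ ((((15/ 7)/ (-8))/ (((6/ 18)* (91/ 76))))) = -35672/ 14535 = -2.45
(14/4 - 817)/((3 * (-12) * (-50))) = -1627/3600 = -0.45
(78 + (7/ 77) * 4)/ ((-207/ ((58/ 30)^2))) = -724942/ 512325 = -1.42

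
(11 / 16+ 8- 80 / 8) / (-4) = 21 / 64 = 0.33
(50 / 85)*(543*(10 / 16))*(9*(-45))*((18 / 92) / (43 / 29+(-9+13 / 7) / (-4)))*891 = -8949754303875 / 2075428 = -4312245.14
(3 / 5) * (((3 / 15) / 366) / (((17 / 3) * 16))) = 3 / 829600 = 0.00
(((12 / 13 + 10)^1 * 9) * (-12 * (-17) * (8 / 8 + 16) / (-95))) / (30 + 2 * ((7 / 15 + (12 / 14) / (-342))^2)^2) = -119.26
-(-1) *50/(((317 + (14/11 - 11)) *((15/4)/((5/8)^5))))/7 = 34375/58146816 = 0.00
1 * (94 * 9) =846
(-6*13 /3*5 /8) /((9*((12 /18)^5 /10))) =-8775 /64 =-137.11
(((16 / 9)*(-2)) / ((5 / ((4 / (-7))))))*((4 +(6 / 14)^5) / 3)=8636288 / 15882615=0.54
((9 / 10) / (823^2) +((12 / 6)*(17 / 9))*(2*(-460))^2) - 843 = 194867641352851 / 60959610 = 3196668.11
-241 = -241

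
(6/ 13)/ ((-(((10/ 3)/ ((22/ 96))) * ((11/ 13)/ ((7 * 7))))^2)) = -93639/ 12800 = -7.32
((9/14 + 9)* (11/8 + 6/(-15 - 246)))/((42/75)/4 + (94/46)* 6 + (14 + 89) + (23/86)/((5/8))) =1046980125/9301838392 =0.11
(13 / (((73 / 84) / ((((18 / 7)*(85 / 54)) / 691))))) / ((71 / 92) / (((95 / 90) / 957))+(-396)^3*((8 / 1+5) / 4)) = -772616 / 1779548172657651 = -0.00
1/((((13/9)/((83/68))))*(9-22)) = -747/11492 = -0.07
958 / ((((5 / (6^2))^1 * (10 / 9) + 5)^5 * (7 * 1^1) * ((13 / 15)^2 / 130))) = 1924035526747008 / 295504267255925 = 6.51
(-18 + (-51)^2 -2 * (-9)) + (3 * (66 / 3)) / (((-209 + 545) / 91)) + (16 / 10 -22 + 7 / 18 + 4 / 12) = 935711 / 360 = 2599.20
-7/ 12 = -0.58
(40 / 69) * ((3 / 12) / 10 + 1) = 41 / 69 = 0.59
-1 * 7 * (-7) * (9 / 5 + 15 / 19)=126.88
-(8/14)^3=-64/343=-0.19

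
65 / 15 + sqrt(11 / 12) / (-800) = 13 / 3- sqrt(33) / 4800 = 4.33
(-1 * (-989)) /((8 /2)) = 989 /4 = 247.25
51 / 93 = 17 / 31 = 0.55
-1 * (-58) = 58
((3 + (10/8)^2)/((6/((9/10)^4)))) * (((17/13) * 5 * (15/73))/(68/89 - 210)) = -9926793/3098700800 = -0.00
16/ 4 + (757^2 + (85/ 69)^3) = 188253682102/ 328509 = 573054.87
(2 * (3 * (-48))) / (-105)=96 / 35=2.74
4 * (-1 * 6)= -24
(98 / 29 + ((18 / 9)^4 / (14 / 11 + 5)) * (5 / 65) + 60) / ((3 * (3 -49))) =-826895 / 1794897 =-0.46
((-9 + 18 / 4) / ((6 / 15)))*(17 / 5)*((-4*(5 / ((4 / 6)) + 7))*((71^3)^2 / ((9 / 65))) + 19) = 2052486799123495.75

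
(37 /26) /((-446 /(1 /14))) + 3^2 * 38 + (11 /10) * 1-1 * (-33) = 305287707 /811720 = 376.10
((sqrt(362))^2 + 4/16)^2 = 2099601/16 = 131225.06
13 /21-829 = -17396 /21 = -828.38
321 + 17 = 338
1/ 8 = 0.12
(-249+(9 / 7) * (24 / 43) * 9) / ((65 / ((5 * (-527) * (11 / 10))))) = 84641997 / 7826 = 10815.49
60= 60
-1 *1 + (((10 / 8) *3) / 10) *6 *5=41 / 4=10.25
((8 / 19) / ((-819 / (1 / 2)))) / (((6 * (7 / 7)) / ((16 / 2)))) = -16 / 46683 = -0.00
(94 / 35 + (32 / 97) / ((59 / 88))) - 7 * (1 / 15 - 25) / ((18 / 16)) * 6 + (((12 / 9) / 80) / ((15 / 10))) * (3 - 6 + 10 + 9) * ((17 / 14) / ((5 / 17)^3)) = 212387445982 / 225343125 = 942.51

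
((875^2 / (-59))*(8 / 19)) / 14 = -437500 / 1121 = -390.28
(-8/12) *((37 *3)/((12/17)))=-629/6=-104.83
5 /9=0.56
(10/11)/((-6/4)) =-20/33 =-0.61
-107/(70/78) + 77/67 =-276896/2345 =-118.08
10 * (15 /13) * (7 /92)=525 /598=0.88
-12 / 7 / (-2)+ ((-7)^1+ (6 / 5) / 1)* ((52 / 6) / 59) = 32 / 6195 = 0.01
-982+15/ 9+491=-1468/ 3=-489.33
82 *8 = 656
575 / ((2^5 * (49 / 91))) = 7475 / 224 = 33.37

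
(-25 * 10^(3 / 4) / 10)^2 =125 * sqrt(10) / 2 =197.64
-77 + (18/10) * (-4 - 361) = -734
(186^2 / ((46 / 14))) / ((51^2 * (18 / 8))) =107632 / 59823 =1.80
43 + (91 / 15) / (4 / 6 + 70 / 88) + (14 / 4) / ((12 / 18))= 202261 / 3860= 52.40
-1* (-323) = 323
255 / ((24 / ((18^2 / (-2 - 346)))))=-2295 / 232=-9.89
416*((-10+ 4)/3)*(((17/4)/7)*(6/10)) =-10608/35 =-303.09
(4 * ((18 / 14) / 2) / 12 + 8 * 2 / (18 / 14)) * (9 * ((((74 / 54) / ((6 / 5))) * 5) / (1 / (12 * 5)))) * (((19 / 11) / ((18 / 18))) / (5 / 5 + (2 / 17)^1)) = 11400625 / 189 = 60320.77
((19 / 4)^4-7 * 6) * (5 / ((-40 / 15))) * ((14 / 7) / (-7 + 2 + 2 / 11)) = 363.52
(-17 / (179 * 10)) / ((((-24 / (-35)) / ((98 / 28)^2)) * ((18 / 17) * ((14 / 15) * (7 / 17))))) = -171955 / 412416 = -0.42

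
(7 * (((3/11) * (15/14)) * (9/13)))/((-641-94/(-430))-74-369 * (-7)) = 29025/38292254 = 0.00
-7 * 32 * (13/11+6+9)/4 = -9968/11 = -906.18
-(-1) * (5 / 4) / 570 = 1 / 456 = 0.00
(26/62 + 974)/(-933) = -10069/9641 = -1.04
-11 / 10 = -1.10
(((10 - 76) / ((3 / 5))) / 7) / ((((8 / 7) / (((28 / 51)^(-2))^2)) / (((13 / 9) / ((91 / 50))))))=-1033572375 / 8605184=-120.11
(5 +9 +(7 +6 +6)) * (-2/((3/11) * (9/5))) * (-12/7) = 4840/21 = 230.48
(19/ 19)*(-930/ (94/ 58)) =-26970/ 47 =-573.83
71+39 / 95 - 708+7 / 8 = -483143 / 760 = -635.71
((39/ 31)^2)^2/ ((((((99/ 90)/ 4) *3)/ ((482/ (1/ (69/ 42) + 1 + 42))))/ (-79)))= -27014636628720/ 10189207193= -2651.30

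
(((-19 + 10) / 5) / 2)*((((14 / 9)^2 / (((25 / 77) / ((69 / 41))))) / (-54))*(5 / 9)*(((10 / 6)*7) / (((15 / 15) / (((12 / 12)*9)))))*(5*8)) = 4859624 / 9963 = 487.77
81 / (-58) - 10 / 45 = -1.62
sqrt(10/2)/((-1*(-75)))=sqrt(5)/75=0.03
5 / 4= 1.25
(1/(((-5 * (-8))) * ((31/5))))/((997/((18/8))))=9/989024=0.00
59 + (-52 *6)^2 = 97403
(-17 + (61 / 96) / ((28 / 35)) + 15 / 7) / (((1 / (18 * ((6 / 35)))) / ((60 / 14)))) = -1020627 / 5488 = -185.97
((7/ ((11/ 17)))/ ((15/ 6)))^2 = 56644/ 3025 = 18.73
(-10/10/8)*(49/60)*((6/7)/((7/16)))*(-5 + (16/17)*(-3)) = 1.56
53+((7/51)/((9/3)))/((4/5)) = 32471/612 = 53.06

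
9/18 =1/2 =0.50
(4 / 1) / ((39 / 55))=220 / 39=5.64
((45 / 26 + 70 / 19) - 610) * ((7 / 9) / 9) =-232295 / 4446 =-52.25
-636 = -636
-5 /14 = -0.36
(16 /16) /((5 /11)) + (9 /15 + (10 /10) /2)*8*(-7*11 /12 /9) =-110 /27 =-4.07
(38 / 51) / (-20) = -19 / 510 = -0.04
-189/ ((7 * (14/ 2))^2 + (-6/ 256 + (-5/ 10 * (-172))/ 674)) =-8152704/ 103574029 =-0.08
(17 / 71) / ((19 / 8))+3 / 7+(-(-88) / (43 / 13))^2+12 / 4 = 12420017520 / 17460107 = 711.34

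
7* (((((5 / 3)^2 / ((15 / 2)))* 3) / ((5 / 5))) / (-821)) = -70 / 7389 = -0.01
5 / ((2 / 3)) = 15 / 2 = 7.50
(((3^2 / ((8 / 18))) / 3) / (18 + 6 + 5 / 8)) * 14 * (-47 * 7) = -248724 / 197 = -1262.56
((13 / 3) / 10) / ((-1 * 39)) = -1 / 90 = -0.01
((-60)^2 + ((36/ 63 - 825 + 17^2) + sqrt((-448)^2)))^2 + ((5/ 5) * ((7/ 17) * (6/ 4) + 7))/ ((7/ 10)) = 10277694713/ 833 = 12338168.92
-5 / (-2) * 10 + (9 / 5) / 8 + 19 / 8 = 138 / 5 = 27.60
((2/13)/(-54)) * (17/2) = -17/702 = -0.02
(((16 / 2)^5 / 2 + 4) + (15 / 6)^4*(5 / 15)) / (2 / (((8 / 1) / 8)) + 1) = 787249 / 144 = 5467.01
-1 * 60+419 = 359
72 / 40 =9 / 5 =1.80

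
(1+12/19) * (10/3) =310/57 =5.44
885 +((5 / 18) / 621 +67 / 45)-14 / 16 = 197987941 / 223560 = 885.61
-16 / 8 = -2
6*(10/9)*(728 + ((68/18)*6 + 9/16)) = 5008.19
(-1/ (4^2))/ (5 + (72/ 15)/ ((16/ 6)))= -0.01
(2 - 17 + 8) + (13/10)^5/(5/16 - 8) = -5752543/768750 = -7.48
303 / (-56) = -303 / 56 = -5.41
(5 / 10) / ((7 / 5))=5 / 14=0.36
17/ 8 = 2.12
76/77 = 0.99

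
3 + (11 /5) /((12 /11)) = 301 /60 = 5.02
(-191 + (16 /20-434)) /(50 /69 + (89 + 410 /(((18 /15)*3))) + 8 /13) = -3.06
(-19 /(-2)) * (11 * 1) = 209 /2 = 104.50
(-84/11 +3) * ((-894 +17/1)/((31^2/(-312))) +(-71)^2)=-23729025/961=-24692.01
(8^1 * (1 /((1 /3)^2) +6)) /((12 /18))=180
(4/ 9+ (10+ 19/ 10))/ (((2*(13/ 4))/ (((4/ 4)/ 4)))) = 1111/ 2340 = 0.47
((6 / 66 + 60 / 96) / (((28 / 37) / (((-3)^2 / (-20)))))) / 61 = -2997 / 429440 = -0.01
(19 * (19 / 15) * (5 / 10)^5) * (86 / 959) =15523 / 230160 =0.07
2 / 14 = 1 / 7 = 0.14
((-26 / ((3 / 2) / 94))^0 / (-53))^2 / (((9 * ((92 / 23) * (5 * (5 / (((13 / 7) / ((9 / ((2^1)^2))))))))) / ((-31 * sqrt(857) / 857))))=-403 * sqrt(857) / 34123661775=-0.00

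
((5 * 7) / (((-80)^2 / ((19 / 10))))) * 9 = 1197 / 12800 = 0.09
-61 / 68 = -0.90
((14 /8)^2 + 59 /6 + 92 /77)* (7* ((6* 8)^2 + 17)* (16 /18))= 10988669 /54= 203493.87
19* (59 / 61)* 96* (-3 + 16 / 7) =-1260.14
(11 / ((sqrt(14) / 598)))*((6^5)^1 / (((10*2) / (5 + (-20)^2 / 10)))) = 57544344*sqrt(14) / 7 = 30758745.68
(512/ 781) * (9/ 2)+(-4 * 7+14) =-8630/ 781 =-11.05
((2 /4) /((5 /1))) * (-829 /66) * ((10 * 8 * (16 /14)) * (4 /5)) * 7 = -106112 /165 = -643.10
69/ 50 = 1.38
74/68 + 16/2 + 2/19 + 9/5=35509/3230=10.99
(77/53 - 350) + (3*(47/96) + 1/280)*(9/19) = -392318867/1127840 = -347.85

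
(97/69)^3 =2.78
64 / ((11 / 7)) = 40.73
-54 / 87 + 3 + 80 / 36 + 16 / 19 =26995 / 4959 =5.44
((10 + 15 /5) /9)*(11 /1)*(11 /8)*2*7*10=55055 /18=3058.61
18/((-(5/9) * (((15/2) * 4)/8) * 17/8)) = -1728/425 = -4.07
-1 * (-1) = 1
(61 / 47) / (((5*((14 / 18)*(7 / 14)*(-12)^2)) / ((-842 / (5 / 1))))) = -25681 / 32900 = -0.78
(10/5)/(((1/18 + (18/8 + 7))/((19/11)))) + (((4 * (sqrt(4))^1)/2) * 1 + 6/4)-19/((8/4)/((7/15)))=15896/11055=1.44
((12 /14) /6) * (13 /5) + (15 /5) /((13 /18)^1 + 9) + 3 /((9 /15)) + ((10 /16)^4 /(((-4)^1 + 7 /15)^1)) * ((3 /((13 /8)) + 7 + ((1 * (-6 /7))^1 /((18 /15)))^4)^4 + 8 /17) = -3189001416699325351647773431 /10946538530925249523980800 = -291.33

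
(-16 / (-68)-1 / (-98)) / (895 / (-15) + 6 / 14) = -0.00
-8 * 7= -56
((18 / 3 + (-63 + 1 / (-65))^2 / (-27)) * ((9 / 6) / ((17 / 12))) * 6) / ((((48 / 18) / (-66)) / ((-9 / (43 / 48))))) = -688255416288 / 3088475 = -222846.36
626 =626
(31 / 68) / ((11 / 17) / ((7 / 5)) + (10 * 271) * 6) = 217 / 7739980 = 0.00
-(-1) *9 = 9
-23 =-23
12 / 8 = 3 / 2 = 1.50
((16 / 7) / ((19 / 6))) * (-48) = -4608 / 133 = -34.65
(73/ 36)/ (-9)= -73/ 324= -0.23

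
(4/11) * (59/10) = 118/55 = 2.15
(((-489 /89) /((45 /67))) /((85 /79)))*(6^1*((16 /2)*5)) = -1824.74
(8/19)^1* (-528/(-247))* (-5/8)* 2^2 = -10560/4693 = -2.25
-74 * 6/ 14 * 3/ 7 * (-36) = 23976/ 49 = 489.31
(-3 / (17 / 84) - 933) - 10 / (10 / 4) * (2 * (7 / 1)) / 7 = -16249 / 17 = -955.82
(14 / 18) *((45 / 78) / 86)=35 / 6708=0.01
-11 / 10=-1.10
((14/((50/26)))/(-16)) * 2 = -91/100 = -0.91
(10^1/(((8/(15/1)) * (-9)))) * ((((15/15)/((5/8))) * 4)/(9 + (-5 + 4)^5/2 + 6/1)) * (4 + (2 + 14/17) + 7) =-18800/1479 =-12.71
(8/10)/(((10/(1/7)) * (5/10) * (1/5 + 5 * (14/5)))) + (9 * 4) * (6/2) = 108.00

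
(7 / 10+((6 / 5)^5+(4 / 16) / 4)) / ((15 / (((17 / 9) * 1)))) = 2763197 / 6750000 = 0.41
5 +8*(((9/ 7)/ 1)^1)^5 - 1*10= 388357/ 16807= 23.11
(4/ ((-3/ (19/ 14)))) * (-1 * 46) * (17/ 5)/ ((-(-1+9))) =-7429/ 210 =-35.38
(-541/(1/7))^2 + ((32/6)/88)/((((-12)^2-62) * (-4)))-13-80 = 77614985711/5412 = 14341276.00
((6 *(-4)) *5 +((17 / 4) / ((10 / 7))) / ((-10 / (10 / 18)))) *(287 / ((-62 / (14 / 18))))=173816671 / 401760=432.64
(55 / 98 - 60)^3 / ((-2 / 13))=2569396578125 / 1882384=1364969.41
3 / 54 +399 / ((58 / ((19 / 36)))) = 7697 / 2088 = 3.69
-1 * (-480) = 480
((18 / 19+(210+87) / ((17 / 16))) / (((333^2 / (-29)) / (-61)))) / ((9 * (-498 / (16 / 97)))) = -142454032 / 865091551491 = -0.00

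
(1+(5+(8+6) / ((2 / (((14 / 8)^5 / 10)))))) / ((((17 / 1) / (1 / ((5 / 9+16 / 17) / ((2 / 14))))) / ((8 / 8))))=1611801 / 16414720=0.10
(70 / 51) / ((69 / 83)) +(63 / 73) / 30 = 1.68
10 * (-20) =-200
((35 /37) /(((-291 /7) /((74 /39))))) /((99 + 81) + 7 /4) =-1960 /8250723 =-0.00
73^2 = 5329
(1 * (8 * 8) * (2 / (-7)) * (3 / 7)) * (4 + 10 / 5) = -2304 / 49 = -47.02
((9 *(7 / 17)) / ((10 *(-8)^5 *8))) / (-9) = 7 / 44564480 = 0.00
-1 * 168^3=-4741632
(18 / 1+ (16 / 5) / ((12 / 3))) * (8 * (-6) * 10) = -9024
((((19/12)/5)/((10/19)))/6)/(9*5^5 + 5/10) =361/101251800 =0.00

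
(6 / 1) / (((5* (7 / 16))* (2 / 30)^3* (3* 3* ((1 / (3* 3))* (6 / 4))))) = 43200 / 7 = 6171.43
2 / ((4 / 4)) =2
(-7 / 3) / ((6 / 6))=-7 / 3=-2.33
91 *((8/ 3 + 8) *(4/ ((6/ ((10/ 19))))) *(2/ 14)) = 8320/ 171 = 48.65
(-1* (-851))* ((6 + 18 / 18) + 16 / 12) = 7091.67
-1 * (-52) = 52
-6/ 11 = -0.55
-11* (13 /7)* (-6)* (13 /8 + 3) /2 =15873 /56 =283.45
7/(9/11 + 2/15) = 1155/157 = 7.36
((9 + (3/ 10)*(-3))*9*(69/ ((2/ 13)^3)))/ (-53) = -110511297/ 4240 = -26063.99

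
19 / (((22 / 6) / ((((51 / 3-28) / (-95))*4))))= 12 / 5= 2.40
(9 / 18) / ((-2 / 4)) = -1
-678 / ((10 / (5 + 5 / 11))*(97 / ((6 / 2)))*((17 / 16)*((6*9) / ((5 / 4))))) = -4520 / 18139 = -0.25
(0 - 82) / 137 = -82 / 137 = -0.60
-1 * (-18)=18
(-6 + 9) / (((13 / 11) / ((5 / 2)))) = 165 / 26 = 6.35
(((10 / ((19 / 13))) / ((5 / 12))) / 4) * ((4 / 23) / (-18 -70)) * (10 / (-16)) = 195 / 38456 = 0.01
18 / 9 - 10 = -8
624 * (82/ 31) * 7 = 358176/ 31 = 11554.06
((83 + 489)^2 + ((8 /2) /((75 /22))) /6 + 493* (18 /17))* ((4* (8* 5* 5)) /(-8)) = -294935576 /9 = -32770619.56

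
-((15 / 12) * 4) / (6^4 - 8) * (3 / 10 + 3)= -33 / 2576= -0.01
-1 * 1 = -1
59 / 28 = 2.11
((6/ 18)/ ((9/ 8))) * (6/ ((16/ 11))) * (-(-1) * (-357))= -1309/ 3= -436.33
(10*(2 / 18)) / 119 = 10 / 1071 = 0.01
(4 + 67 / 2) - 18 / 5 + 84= 1179 / 10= 117.90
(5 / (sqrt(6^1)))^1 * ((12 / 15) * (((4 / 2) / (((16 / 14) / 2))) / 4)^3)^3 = 40353607 * sqrt(6) / 314572800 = 0.31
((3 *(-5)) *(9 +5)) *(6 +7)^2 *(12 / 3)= -141960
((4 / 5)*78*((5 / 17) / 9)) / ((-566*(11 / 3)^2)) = -156 / 582131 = -0.00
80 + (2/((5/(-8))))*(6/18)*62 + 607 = 9313/15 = 620.87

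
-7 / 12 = -0.58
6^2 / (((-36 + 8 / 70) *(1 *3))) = -105 / 314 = -0.33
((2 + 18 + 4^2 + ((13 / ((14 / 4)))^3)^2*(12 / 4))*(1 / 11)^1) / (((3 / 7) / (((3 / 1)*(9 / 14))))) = 4189422114 / 1294139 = 3237.23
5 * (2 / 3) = 10 / 3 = 3.33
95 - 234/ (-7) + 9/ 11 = 9952/ 77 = 129.25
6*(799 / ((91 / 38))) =2001.89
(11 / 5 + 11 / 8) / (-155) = -143 / 6200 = -0.02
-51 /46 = -1.11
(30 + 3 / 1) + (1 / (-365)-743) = -259151 / 365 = -710.00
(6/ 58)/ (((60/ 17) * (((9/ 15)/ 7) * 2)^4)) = 5102125/ 150336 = 33.94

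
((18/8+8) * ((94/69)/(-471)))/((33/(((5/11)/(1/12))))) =-19270/3932379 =-0.00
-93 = -93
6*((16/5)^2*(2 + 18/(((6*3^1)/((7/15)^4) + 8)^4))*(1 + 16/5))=604418315743734499689377472/1171135438954270489962025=516.10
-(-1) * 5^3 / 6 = 125 / 6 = 20.83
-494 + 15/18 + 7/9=-8863/18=-492.39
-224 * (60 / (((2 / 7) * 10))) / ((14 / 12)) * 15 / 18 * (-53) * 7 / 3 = 415520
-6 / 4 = -3 / 2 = -1.50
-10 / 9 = -1.11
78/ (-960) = -13/ 160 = -0.08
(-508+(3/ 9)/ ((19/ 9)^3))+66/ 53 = -184206143/ 363527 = -506.72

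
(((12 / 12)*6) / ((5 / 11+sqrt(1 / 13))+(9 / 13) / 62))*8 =585723424 / 3667343 - 96745792*sqrt(13) / 3667343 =64.60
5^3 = 125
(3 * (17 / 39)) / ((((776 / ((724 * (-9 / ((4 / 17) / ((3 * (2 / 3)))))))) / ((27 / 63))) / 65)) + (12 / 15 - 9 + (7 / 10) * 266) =-6578267 / 2716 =-2422.04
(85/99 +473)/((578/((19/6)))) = 222832/85833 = 2.60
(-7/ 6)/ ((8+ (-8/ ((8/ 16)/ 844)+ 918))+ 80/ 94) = 329/ 3546756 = 0.00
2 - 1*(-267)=269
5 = 5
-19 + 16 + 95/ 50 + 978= 976.90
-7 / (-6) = 7 / 6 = 1.17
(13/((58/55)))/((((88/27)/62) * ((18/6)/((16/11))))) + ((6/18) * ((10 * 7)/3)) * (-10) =103130/2871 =35.92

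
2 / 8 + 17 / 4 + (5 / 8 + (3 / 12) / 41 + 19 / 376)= 9985 / 1927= 5.18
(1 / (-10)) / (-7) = 1 / 70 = 0.01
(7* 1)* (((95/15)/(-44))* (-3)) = 133/44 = 3.02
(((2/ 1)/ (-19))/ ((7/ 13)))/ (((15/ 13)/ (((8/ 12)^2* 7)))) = -1352/ 2565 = -0.53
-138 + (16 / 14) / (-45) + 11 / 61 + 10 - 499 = -12044828 / 19215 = -626.85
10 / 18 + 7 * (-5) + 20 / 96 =-2465 / 72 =-34.24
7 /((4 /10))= 17.50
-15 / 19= -0.79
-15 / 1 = -15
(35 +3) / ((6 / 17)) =323 / 3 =107.67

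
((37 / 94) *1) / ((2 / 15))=555 / 188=2.95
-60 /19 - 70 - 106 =-179.16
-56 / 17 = -3.29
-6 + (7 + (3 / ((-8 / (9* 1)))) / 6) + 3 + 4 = 119 / 16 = 7.44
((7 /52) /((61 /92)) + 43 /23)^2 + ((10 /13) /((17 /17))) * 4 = 7.37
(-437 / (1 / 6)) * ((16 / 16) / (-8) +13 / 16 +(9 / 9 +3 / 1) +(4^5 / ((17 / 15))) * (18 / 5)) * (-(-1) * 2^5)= -4646241684 / 17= -273308334.35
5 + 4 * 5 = 25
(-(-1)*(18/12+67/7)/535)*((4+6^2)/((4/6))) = 930/749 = 1.24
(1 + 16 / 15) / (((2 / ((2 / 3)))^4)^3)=31 / 7971615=0.00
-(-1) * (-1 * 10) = -10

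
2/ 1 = 2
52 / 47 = 1.11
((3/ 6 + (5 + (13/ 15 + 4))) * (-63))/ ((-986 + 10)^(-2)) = -622127385.60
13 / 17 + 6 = 115 / 17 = 6.76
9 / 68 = 0.13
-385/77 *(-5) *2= 50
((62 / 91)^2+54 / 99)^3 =1.03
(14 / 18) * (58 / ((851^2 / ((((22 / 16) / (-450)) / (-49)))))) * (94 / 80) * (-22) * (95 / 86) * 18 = -3133537 / 1569488407200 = -0.00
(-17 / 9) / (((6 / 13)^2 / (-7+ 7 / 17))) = 4732 / 81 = 58.42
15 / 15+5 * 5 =26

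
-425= -425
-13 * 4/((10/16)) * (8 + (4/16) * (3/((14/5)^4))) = -16005431/24010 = -666.62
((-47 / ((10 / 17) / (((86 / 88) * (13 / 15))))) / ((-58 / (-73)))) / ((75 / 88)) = -32604793 / 326250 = -99.94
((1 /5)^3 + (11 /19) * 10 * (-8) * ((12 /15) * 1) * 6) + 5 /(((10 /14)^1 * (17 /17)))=-511356 /2375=-215.31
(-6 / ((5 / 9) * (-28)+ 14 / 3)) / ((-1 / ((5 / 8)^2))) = -675 / 3136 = -0.22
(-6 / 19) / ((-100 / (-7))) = -21 / 950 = -0.02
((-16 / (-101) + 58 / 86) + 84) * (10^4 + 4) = 3685763716 / 4343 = 848667.68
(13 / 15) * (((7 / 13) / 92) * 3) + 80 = 36807 / 460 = 80.02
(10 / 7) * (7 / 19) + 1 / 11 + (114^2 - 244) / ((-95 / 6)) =-840987 / 1045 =-804.77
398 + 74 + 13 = 485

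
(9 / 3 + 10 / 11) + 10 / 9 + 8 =1289 / 99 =13.02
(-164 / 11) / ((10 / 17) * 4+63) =-0.23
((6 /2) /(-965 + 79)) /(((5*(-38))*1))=0.00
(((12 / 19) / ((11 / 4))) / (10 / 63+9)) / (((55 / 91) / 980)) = 53936064 / 1326523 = 40.66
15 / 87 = 5 / 29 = 0.17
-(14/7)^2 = -4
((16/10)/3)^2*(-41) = -2624/225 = -11.66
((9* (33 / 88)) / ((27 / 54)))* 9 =243 / 4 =60.75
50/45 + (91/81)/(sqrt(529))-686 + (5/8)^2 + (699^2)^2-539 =28464366958475311/119232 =238730935977.55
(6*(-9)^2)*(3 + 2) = 2430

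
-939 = -939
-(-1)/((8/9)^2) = 81/64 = 1.27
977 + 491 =1468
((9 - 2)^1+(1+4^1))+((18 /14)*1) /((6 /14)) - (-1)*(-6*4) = -9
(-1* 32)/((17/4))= -128/17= -7.53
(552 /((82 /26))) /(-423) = -2392 /5781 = -0.41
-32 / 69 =-0.46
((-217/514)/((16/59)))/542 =-12803/4457408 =-0.00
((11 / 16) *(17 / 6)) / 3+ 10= 3067 / 288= 10.65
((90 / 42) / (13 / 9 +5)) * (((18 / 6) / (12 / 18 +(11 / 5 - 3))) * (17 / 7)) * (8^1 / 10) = -20655 / 1421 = -14.54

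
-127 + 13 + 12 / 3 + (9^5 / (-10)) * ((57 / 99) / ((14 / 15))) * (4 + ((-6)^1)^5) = 2179903463 / 77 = 28310434.58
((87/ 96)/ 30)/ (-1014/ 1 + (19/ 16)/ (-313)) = -9077/ 304687860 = -0.00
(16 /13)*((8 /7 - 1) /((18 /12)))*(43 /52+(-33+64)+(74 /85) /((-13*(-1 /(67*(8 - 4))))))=251432 /43095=5.83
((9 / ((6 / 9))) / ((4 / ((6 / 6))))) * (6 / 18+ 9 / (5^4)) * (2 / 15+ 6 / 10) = 5379 / 6250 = 0.86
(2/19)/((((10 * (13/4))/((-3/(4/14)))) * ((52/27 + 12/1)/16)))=-2268/58045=-0.04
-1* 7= -7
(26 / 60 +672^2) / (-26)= -13547533 / 780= -17368.63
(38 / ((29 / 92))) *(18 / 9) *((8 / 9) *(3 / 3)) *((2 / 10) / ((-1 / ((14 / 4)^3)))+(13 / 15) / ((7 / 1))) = -49636208 / 27405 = -1811.21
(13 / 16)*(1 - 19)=-14.62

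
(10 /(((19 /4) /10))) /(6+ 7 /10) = 4000 /1273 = 3.14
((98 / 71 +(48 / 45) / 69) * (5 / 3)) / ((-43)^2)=102566 / 81524259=0.00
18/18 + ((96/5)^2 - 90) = 6991/25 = 279.64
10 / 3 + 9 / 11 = 137 / 33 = 4.15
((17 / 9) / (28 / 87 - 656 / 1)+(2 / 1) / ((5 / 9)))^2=9473536123921 / 732154035600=12.94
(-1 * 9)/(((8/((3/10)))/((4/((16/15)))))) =-81/64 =-1.27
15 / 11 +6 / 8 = 93 / 44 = 2.11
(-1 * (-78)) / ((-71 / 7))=-546 / 71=-7.69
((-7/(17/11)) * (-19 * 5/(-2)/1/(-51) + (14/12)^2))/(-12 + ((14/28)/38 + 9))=384769/590427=0.65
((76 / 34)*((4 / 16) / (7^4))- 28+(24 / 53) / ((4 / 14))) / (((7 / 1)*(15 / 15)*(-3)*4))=38095531 / 121144856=0.31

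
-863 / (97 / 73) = -62999 / 97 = -649.47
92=92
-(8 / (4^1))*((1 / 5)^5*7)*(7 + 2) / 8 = -63 / 12500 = -0.01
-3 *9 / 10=-27 / 10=-2.70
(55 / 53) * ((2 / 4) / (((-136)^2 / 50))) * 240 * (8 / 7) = 41250 / 107219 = 0.38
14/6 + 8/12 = 3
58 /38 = 29 /19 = 1.53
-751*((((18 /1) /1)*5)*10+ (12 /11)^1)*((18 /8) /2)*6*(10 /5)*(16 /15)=-535961664 /55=-9744757.53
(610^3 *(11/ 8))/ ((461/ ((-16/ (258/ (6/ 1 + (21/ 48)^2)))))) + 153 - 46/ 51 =-2801527880841/ 10783712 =-259792.54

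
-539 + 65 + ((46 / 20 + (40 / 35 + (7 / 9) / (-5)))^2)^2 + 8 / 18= -56203149280319 / 157529610000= -356.78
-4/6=-2/3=-0.67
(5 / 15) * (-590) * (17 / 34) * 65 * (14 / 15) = -53690 / 9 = -5965.56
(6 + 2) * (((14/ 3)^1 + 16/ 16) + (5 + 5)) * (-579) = -72568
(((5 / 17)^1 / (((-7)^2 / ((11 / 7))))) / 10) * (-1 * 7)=-11 / 1666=-0.01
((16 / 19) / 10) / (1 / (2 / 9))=16 / 855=0.02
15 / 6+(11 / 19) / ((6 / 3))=53 / 19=2.79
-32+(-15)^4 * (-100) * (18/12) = -7593782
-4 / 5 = -0.80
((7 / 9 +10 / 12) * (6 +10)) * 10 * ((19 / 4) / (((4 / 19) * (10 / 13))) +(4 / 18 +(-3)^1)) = 1108873 / 162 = 6844.90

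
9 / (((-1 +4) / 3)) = 9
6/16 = 3/8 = 0.38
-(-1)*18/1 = 18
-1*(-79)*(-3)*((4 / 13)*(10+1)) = -10428 / 13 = -802.15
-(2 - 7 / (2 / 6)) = 19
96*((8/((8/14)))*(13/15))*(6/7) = 4992/5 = 998.40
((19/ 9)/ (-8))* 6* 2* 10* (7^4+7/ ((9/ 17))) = -2064160/ 27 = -76450.37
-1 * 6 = -6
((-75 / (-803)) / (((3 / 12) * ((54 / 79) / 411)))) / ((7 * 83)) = 541150 / 1399629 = 0.39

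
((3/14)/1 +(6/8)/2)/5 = 33/280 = 0.12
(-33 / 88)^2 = 9 / 64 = 0.14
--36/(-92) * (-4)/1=36/23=1.57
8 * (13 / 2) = 52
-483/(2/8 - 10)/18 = 322/117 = 2.75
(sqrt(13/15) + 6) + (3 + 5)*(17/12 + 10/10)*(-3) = -52 + sqrt(195)/15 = -51.07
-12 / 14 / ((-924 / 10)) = 5 / 539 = 0.01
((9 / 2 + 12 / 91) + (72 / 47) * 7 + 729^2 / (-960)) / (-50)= 736641879 / 68432000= 10.76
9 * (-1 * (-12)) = 108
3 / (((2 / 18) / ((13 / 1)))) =351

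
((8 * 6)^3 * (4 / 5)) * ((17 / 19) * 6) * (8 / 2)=180486144 / 95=1899854.15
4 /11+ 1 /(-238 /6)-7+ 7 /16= -130357 /20944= -6.22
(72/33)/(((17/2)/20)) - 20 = -14.87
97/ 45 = 2.16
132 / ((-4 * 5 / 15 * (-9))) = 11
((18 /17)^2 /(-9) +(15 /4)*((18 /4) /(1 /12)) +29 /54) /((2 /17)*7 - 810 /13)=-10291619 /3118446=-3.30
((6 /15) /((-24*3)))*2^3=-2 /45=-0.04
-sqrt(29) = -5.39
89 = 89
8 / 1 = 8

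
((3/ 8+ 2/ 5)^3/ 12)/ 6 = 29791/ 4608000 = 0.01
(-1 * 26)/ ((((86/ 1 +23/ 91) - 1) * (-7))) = 169/ 3879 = 0.04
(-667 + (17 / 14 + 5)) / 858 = -841 / 1092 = -0.77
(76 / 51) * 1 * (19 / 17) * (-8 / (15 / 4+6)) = -46208 / 33813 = -1.37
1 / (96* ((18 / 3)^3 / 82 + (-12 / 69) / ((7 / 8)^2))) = 46207 / 10677120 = 0.00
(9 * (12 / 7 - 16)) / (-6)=150 / 7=21.43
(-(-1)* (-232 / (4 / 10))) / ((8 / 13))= -1885 / 2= -942.50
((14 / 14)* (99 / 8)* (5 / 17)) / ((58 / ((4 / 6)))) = 165 / 3944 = 0.04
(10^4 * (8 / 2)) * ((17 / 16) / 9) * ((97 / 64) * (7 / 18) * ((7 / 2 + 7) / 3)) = 50500625 / 5184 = 9741.63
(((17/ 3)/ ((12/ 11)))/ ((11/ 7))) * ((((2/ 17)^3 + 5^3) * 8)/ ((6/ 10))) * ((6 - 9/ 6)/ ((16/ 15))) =107473275/ 4624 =23242.49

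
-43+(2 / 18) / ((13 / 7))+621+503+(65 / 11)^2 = 15798889 / 14157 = 1115.98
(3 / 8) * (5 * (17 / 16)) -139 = -17537 / 128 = -137.01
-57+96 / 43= -2355 / 43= -54.77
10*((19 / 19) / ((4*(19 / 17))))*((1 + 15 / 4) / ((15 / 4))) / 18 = 17 / 108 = 0.16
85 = 85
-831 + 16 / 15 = -12449 / 15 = -829.93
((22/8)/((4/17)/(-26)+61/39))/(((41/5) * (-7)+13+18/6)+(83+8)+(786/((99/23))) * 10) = 1203345/1276312016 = 0.00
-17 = -17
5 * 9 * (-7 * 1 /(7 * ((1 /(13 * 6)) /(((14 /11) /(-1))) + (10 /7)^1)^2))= -53660880 /2399401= -22.36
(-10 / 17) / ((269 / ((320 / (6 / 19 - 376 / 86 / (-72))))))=-1.86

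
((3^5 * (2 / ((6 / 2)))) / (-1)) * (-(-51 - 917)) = -156816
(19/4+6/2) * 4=31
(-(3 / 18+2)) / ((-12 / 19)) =247 / 72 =3.43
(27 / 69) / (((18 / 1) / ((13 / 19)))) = 13 / 874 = 0.01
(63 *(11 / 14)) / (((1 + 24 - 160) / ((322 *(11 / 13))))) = -19481 / 195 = -99.90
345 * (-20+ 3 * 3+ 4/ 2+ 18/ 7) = -15525/ 7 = -2217.86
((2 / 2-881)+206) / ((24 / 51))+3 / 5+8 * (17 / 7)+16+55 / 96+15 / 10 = -4684339 / 3360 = -1394.15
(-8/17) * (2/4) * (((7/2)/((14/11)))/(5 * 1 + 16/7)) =-77/867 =-0.09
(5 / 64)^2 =25 / 4096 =0.01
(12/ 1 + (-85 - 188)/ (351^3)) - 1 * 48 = -36.00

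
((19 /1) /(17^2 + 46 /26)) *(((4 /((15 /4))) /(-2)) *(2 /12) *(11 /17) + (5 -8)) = -0.20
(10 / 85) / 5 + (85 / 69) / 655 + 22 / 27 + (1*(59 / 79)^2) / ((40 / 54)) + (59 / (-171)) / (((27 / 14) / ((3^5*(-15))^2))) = -7795869191437364477 / 3279816877860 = -2376922.09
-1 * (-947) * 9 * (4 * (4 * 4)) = 545472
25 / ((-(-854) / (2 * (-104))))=-2600 / 427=-6.09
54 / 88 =27 / 44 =0.61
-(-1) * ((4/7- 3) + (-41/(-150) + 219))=227687/1050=216.84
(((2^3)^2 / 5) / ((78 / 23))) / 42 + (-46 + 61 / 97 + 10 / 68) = -609551491 / 13505310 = -45.13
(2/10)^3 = 1/125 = 0.01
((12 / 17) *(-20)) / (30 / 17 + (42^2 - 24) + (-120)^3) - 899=-879413479 / 978213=-899.00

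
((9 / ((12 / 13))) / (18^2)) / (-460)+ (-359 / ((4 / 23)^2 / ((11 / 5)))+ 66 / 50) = -25944329333 / 993600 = -26111.44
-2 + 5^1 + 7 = 10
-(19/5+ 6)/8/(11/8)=-49/55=-0.89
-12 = -12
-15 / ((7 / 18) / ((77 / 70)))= -42.43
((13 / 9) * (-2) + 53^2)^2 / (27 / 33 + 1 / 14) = 98223513850 / 11097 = 8851357.47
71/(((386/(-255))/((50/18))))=-150875/1158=-130.29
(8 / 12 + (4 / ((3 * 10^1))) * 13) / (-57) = -4 / 95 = -0.04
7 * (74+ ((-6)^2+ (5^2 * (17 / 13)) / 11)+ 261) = 374346 / 143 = 2617.80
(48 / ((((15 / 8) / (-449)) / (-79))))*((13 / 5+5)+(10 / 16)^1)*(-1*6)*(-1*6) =6721896384 / 25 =268875855.36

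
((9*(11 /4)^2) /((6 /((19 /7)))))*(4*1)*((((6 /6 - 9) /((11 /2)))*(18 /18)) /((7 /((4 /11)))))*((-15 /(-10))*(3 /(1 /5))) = -10260 /49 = -209.39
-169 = -169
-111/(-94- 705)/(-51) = -37/13583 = -0.00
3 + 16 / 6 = 17 / 3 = 5.67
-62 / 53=-1.17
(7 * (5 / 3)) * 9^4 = 76545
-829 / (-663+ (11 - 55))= 829 / 707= 1.17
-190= -190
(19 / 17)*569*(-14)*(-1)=151354 / 17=8903.18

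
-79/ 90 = -0.88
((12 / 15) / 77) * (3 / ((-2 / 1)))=-6 / 385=-0.02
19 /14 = 1.36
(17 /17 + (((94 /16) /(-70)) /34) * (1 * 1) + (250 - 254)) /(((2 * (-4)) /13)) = 743171 /152320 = 4.88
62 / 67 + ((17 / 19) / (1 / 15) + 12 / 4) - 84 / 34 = 321928 / 21641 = 14.88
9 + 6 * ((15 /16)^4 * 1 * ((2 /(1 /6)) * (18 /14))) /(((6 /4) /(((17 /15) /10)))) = 825921 /57344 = 14.40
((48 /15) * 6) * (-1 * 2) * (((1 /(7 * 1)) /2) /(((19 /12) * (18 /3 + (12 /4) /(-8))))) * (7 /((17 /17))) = -1024 /475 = -2.16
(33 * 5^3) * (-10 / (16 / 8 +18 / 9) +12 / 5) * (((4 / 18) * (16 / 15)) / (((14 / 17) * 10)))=-748 / 63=-11.87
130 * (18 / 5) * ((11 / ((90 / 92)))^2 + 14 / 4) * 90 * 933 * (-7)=-178719796164 / 5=-35743959232.80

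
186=186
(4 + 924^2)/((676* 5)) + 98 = 59251/169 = 350.60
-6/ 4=-1.50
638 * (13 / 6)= 4147 / 3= 1382.33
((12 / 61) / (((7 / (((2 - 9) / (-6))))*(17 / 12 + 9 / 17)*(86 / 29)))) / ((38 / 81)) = 0.01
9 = 9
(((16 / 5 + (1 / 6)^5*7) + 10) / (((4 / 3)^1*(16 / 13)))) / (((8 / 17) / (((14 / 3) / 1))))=793999297 / 9953280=79.77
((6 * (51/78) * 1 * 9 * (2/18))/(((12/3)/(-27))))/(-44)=1377/2288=0.60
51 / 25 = 2.04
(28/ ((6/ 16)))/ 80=14/ 15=0.93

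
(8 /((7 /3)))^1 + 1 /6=151 /42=3.60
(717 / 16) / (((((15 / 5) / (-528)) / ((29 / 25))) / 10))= -457446 / 5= -91489.20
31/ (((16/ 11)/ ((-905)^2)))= 279287525/ 16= 17455470.31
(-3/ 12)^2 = 1/ 16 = 0.06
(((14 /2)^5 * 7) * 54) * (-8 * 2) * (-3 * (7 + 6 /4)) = 2592042768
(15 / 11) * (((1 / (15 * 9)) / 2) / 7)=0.00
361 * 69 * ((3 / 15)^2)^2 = 24909 / 625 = 39.85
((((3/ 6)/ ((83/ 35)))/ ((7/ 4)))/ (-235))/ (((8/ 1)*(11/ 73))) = -73/ 171644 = -0.00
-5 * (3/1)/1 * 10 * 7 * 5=-5250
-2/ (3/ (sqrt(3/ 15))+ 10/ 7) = 28/ 421 - 294 * sqrt(5)/ 2105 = -0.25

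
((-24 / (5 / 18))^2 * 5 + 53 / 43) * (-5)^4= 1003137125 / 43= 23328770.35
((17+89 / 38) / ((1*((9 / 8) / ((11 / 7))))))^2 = 2371600 / 3249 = 729.95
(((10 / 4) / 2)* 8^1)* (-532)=-5320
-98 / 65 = -1.51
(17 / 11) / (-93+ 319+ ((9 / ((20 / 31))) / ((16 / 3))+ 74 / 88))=320 / 47511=0.01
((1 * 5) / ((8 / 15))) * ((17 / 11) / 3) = 425 / 88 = 4.83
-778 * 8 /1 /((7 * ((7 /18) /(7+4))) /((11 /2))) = -6777936 /49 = -138325.22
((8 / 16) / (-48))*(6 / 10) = -1 / 160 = -0.01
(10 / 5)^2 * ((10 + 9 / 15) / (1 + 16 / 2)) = 212 / 45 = 4.71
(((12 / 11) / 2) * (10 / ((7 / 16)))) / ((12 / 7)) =80 / 11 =7.27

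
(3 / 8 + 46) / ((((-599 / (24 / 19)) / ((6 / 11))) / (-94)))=627732 / 125191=5.01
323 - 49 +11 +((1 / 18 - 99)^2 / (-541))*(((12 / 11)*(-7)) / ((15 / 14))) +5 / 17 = 16973738776 / 40972635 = 414.27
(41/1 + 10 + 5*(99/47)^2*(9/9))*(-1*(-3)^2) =-1454976/2209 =-658.66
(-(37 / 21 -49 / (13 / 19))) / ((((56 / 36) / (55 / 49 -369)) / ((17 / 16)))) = -4382886705 / 249704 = -17552.33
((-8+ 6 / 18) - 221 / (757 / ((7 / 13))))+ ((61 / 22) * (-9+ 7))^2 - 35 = -3317222 / 274791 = -12.07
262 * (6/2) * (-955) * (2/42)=-250210/7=-35744.29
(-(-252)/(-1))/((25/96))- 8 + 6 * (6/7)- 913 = -329619/175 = -1883.54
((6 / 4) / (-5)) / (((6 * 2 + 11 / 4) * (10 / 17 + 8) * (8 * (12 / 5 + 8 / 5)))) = -51 / 689120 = -0.00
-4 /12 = -1 /3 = -0.33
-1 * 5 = -5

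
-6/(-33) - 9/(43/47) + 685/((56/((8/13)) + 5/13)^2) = -580986473/60687792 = -9.57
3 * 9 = 27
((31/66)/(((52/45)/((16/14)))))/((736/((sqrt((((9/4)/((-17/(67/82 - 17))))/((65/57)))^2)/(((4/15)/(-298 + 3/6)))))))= -4748238225/3590219776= -1.32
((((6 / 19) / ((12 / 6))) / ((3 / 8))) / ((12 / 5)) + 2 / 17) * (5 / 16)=355 / 3876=0.09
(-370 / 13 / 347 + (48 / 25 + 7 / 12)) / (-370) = -3276761 / 500721000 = -0.01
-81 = -81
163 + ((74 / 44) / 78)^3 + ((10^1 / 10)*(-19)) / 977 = 804604074041453 / 4936810012992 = 162.98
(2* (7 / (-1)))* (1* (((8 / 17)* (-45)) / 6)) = 840 / 17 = 49.41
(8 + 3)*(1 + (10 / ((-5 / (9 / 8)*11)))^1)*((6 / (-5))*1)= -21 / 2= -10.50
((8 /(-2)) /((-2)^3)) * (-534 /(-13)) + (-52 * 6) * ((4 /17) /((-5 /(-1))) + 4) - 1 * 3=-1375884 /1105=-1245.14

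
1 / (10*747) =0.00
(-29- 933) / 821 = -962 / 821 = -1.17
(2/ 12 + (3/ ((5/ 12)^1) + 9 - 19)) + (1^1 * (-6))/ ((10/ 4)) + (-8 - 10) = -691/ 30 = -23.03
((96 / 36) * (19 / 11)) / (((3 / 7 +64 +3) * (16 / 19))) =2527 / 31152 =0.08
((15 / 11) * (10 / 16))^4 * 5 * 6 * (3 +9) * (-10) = -7119140625 / 3748096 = -1899.40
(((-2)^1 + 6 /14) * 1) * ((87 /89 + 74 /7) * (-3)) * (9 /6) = 712305 /8722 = 81.67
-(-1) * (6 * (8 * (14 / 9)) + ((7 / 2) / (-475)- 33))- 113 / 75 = 7629 / 190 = 40.15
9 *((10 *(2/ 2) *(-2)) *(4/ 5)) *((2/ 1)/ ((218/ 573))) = -82512/ 109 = -756.99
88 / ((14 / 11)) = 484 / 7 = 69.14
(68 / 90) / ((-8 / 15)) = -17 / 12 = -1.42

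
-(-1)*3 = 3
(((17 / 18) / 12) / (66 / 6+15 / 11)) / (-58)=-11 / 100224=-0.00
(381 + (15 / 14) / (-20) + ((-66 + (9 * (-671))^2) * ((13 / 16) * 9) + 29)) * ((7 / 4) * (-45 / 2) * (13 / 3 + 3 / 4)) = -27329704546485 / 512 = -53378329192.35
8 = 8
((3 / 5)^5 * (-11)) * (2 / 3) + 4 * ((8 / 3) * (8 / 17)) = 709118 / 159375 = 4.45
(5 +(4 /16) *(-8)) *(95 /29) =285 /29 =9.83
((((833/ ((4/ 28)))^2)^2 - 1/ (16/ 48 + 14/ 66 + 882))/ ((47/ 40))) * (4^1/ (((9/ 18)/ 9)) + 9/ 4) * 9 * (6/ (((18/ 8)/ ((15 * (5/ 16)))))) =1249941393045103313523375/ 152092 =8218324389482045824.39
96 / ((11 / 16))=1536 / 11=139.64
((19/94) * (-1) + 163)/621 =5101/19458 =0.26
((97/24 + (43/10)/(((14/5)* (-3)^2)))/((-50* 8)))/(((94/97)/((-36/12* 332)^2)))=-1418658659/131600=-10780.08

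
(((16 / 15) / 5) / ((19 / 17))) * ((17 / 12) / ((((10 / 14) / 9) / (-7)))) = -56644 / 2375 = -23.85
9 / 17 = 0.53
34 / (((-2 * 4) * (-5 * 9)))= 17 / 180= 0.09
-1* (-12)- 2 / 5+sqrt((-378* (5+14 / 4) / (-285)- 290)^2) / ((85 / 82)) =280.49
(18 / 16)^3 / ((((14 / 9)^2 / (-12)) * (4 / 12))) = -531441 / 25088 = -21.18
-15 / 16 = -0.94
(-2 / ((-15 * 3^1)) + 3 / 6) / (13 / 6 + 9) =49 / 1005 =0.05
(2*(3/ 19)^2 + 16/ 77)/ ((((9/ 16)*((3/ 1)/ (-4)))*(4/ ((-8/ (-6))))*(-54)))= 0.00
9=9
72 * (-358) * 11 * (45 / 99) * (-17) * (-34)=-74492640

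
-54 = -54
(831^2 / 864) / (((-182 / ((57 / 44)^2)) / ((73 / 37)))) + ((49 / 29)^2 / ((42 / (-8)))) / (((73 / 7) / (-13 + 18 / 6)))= -1077185124029249 / 76836673385472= -14.02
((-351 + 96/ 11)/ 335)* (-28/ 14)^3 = 6024/ 737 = 8.17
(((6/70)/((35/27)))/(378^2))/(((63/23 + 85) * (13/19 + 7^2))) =437/4116497212800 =0.00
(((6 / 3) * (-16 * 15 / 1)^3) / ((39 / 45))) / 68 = -103680000 / 221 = -469140.27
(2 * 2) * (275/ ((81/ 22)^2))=532400/ 6561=81.15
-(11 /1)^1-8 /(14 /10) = -117 /7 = -16.71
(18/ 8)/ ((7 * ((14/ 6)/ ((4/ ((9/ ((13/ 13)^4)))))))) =3/ 49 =0.06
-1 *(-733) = 733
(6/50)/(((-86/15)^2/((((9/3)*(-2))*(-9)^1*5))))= 3645/3698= 0.99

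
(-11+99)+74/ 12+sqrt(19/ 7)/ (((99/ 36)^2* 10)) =8* sqrt(133)/ 4235+565/ 6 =94.19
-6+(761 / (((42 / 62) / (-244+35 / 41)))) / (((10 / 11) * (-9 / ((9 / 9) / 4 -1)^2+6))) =862149623 / 28700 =30040.06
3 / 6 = 1 / 2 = 0.50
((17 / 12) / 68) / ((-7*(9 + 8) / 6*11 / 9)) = -9 / 10472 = -0.00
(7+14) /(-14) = -3 /2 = -1.50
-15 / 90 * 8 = -4 / 3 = -1.33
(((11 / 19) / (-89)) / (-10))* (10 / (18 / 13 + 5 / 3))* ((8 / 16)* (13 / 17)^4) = 12252669 / 33613694618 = 0.00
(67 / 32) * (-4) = -67 / 8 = -8.38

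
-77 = -77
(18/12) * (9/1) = 27/2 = 13.50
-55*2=-110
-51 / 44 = -1.16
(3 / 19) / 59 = 3 / 1121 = 0.00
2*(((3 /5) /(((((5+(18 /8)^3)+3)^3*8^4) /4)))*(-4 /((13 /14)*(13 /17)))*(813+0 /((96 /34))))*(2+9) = -769241088 /94999896485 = -0.01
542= 542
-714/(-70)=51/5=10.20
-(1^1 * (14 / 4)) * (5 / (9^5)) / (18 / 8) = -70 / 531441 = -0.00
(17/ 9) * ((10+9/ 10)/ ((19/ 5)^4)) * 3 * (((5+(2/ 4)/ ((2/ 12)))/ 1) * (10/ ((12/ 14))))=32427500/ 1172889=27.65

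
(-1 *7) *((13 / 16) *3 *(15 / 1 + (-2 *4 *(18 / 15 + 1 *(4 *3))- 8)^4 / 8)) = -3551945682831 / 10000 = -355194568.28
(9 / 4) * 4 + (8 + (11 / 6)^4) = 36673 / 1296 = 28.30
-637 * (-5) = 3185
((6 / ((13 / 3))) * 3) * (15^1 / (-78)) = -135 / 169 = -0.80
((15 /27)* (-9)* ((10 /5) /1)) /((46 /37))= -185 /23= -8.04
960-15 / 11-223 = 8092 / 11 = 735.64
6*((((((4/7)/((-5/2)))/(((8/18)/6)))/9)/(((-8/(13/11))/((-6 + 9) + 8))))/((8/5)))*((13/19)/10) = 1521/10640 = 0.14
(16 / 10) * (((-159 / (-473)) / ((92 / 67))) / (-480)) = -3551 / 4351600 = -0.00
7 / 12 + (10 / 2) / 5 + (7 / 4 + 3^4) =253 / 3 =84.33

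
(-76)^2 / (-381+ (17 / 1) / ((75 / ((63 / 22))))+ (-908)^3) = -3176800 / 411737530793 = -0.00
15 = 15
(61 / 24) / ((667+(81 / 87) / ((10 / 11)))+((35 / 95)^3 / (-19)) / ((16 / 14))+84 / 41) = 0.00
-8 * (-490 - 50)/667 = 4320/667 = 6.48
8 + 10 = 18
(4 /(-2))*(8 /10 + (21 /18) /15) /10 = -79 /450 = -0.18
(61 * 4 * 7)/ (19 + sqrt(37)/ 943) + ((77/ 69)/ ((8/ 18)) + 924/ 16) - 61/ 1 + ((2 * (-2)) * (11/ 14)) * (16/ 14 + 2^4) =455828197730/ 12921008793 - 57523 * sqrt(37)/ 11464959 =35.25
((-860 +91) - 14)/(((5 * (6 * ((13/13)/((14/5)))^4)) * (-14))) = 358092/3125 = 114.59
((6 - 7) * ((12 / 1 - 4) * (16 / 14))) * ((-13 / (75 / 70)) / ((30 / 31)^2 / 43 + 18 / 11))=29091392 / 434835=66.90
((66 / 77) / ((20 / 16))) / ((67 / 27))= 648 / 2345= 0.28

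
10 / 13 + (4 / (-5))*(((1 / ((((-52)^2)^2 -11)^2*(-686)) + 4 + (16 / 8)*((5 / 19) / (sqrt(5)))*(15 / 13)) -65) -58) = 95.75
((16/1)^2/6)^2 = 16384/9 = 1820.44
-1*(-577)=577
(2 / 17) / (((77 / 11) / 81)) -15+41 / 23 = -32450 / 2737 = -11.86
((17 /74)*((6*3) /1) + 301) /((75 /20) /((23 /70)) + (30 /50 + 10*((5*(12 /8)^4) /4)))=41547200 /10252071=4.05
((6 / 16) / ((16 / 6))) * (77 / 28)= 0.39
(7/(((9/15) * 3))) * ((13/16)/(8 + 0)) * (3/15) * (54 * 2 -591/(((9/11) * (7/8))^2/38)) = -3452.81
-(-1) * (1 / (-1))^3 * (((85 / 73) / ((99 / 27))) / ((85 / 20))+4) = -3272 / 803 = -4.07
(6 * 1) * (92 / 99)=5.58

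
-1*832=-832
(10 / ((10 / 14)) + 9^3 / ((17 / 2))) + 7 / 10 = 100.46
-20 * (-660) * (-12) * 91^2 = -1311710400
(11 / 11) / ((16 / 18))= 9 / 8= 1.12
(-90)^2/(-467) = -8100/467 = -17.34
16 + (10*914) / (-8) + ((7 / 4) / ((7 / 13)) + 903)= -881 / 4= -220.25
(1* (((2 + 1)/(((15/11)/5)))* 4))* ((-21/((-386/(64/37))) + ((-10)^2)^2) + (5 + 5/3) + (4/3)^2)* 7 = 198117539312/64269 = 3082629.87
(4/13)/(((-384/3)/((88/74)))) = -11/3848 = -0.00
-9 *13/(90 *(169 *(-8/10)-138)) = 13/2732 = 0.00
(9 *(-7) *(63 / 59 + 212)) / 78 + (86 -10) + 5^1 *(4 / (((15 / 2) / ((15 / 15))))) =-33073 / 354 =-93.43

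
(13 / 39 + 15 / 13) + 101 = 102.49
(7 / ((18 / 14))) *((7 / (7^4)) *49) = 7 / 9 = 0.78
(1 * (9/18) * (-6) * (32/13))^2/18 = 512/169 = 3.03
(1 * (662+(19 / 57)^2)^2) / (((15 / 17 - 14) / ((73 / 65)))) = -44067514121 / 1174095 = -37533.18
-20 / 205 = -4 / 41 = -0.10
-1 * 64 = -64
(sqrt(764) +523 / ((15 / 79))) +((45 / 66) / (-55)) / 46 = 2782.11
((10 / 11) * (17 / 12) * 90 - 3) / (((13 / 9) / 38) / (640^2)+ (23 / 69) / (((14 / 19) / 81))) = 1217883340800 / 395244749801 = 3.08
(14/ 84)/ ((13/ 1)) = 1/ 78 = 0.01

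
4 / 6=2 / 3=0.67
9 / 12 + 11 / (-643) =1885 / 2572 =0.73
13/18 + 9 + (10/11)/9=1945/198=9.82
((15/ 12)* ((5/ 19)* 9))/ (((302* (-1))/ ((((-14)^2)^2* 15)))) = -16206750/ 2869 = -5648.92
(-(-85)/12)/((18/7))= 595/216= 2.75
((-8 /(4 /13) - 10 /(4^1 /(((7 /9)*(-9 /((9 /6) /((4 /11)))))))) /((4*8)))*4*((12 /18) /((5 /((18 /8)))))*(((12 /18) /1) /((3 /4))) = -359 /495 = -0.73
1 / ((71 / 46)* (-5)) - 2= -756 / 355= -2.13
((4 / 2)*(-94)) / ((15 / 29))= -5452 / 15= -363.47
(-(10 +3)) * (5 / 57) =-65 / 57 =-1.14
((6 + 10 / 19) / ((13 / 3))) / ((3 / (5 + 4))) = 1116 / 247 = 4.52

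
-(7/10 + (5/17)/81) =-9689/13770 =-0.70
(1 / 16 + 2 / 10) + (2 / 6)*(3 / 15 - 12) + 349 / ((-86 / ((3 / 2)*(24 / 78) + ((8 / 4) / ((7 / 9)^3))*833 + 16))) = -13560673433 / 939120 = -14439.77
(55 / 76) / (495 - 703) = -0.00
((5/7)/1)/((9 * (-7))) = -5/441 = -0.01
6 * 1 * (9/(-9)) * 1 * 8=-48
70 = 70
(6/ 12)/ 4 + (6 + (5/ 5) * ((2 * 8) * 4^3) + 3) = 8265/ 8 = 1033.12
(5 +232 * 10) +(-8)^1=2317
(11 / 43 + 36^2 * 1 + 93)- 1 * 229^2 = -2195225 / 43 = -51051.74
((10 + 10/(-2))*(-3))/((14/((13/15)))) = -13/14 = -0.93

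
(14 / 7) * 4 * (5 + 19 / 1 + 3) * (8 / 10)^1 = 864 / 5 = 172.80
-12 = -12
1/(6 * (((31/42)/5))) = 35/31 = 1.13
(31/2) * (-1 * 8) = -124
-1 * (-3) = 3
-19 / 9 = -2.11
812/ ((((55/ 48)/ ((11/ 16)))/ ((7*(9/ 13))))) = 153468/ 65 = 2361.05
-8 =-8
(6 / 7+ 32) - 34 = -8 / 7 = -1.14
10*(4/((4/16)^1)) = 160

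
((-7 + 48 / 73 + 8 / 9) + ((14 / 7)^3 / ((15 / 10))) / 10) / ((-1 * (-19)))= -16163 / 62415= -0.26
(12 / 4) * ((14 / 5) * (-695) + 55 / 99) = -17509 / 3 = -5836.33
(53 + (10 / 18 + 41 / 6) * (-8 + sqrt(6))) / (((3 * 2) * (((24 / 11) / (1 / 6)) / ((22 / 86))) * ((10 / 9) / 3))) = -1331 / 24768 + 16093 * sqrt(6) / 247680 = 0.11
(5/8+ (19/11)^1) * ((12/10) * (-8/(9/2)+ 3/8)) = -6969/1760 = -3.96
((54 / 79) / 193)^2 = 2916 / 232471009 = 0.00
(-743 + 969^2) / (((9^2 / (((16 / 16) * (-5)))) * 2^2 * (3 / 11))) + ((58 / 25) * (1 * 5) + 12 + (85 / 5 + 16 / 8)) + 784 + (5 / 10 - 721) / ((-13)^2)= -10732065884 / 205335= -52266.13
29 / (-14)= -2.07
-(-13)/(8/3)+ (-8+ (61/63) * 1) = -2.16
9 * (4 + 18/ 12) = 99/ 2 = 49.50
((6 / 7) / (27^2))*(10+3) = 26 / 1701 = 0.02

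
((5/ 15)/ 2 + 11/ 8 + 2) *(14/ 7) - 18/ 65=5309/ 780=6.81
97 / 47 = 2.06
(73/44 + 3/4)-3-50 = -1113/22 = -50.59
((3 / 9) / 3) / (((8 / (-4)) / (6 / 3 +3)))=-5 / 18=-0.28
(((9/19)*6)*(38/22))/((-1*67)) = -54/737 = -0.07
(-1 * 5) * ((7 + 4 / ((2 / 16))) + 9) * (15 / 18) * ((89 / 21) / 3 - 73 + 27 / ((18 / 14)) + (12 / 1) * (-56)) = 9104600 / 63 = 144517.46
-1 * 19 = -19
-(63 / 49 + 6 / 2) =-30 / 7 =-4.29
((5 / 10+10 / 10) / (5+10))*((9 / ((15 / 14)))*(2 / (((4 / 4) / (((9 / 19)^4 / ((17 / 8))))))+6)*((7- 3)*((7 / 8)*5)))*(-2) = -1969464546 / 11077285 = -177.79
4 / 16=1 / 4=0.25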